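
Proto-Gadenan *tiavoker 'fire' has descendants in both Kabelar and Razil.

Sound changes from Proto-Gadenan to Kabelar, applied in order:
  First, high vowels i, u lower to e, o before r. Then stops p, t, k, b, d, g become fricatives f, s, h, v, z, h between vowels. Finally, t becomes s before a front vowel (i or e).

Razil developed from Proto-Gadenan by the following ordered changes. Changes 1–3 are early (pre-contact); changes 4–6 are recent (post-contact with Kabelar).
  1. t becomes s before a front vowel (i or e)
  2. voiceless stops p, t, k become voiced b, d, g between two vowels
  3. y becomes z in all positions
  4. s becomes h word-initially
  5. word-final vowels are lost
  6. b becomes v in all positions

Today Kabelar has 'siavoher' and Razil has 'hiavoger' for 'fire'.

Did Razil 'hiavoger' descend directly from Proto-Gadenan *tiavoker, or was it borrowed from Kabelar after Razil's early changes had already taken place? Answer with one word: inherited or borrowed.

inherited

If inherited, *tiavoker would pass through all of Razil's changes:
Razil: *tiavoker > siavoker > siavoger > hiavoger  (by palatalisation, intervocalic voicing, debuccalisation)
If borrowed from Kabelar 'siavoher' after the early changes, it would undergo only the recent ones:
  rule 4 (debuccalisation): siavoher → hiavoher
  rule 5 (apocope): no change (hiavoher)
  rule 6 (unconditioned shift): no change (hiavoher)
  ⇒ as a loan: hiavoher
Razil 'hiavoger' matches the inherited outcome exactly, so it is an inherited cognate, not a loan.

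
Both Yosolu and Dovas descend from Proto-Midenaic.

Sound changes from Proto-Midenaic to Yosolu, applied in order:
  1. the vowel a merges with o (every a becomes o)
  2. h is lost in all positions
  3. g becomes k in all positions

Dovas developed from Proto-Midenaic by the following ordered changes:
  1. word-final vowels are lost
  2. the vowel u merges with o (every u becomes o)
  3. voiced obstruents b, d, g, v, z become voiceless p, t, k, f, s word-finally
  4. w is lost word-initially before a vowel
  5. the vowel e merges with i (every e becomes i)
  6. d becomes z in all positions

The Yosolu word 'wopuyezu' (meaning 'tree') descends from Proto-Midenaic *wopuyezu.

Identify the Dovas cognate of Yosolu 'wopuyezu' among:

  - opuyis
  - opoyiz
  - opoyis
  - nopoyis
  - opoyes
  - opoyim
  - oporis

opoyis

Dovas: *wopuyezu > wopuyez > wopoyez > wopoyes > opoyes > opoyis  (by apocope, vowel merger, final devoicing, glide loss, vowel merger)
Among the options, 'opoyis' alone shows every Dovas change applied in order.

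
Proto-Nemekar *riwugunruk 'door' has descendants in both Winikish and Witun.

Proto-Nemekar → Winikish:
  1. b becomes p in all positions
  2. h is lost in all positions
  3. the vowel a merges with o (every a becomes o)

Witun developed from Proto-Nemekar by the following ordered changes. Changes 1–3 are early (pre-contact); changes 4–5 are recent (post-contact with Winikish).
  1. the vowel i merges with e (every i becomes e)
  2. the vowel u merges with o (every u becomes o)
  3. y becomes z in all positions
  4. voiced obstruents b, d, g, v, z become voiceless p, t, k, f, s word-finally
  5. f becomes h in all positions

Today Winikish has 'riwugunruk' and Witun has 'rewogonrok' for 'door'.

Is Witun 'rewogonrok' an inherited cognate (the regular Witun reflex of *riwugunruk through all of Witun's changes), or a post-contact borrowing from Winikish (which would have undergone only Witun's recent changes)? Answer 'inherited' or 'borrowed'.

If inherited, *riwugunruk would pass through all of Witun's changes:
Witun: *riwugunruk
  riwugunruk → rewugunruk   [vowel merger]
  rewugunruk → rewogonrok   [vowel merger]
  rewogonrok (rule 3 does not apply)
  rewogonrok (rule 4 does not apply)
  rewogonrok (rule 5 does not apply)
  giving Witun rewogonrok.
If borrowed from Winikish 'riwugunruk' after the early changes, it would undergo only the recent ones:
  rule 4 (final devoicing): no change (riwugunruk)
  rule 5 (unconditioned shift): no change (riwugunruk)
  ⇒ as a loan: riwugunruk
Witun 'rewogonrok' matches the inherited outcome exactly, so it is an inherited cognate, not a loan.

inherited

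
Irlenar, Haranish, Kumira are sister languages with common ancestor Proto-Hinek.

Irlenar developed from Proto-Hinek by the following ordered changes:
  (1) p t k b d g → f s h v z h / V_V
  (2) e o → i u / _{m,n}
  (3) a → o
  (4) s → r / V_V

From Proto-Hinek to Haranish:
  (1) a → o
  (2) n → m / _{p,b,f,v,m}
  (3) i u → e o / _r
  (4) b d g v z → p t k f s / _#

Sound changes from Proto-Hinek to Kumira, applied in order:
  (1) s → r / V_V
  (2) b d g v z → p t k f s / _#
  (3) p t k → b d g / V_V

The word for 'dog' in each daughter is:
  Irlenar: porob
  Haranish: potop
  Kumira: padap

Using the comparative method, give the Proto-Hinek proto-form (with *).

*patab

Position 4: Irlenar has o, Haranish has o, Kumira has a. Kumira preserves a here (none of its changes turn any other segment into a), so the proto-segment is *a.
Position 5: Irlenar has b, Haranish has p, Kumira has p. Irlenar preserves b here (none of its changes turn any other segment into b), so the proto-segment is *b.
Position 3: Irlenar has r, Haranish has t, Kumira has d. Taking the neighbouring segments as reconstructed: Irlenar r could go back to *t or *s or *r; Haranish t can only go back to *t; Kumira d could go back to *t or *d — the one source consistent with every daughter is *t.
Verify the candidate proto-form against each daughter:
Irlenar: *patab
  patab → pasab   [intervocalic lenition]
  pasab (rule 2 does not apply)
  pasab → posob   [vowel merger]
  posob → porob   [rhotacism]
  giving Irlenar porob.
Haranish: *patab > potob > potop  (by vowel merger, final devoicing)
Kumira: *patab > patap > padap  (by final devoicing, intervocalic voicing)
No other proto-form is consistent with every reflex, so the reconstruction is *patab.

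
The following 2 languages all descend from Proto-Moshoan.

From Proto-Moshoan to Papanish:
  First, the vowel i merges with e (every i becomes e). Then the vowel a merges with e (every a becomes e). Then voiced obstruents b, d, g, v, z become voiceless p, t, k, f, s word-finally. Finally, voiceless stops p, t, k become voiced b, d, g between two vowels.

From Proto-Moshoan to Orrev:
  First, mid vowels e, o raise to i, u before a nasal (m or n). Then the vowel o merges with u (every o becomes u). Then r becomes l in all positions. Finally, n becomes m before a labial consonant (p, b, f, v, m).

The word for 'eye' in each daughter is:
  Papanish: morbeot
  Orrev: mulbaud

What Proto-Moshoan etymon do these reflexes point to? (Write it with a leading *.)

*morbaod

Position 7: Papanish has t, Orrev has d. Orrev preserves d here (none of its changes turn any other segment into d), so the proto-segment is *d.
Position 3: Papanish has r, Orrev has l. Papanish preserves r here (none of its changes turn any other segment into r), so the proto-segment is *r.
This points to *morbaod. Verify forward in each daughter:
Papanish: *morbaod
  morbaod (rule 1 does not apply)
  morbaod → morbeod   [vowel merger]
  morbeod → morbeot   [final devoicing]
  morbeot (rule 4 does not apply)
  giving Papanish morbeot.
Orrev: *morbaod > murbaud > mulbaud  (by vowel merger, unconditioned shift)
Only *morbaod yields all of Papanish morbeot, Orrev mulbaud.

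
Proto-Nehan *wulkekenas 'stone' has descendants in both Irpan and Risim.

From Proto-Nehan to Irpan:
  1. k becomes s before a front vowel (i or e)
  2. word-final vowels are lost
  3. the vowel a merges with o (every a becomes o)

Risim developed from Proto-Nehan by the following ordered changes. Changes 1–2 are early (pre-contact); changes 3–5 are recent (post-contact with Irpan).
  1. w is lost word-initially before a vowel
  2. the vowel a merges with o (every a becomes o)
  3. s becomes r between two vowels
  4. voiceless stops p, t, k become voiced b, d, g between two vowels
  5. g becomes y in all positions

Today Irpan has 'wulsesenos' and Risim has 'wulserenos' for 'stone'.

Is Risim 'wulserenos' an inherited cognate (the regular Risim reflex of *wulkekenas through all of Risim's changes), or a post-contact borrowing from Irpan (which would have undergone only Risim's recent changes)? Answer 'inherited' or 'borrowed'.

If inherited, *wulkekenas would pass through all of Risim's changes:
Risim: start from *wulkekenas.
  rule 1 (glide loss): wulkekenas → ulkekenas
  rule 2 (vowel merger): ulkekenas → ulkekenos
  rule 3: no change — ulkekenos
  rule 4 (intervocalic voicing): ulkekenos → ulkegenos
  rule 5 (unconditioned shift): ulkegenos → ulkeyenos
  ⇒ Risim ulkeyenos
If borrowed from Irpan 'wulsesenos' after the early changes, it would undergo only the recent ones:
  rule 3 (rhotacism): wulsesenos → wulserenos
  rule 4 (intervocalic voicing): no change (wulserenos)
  rule 5 (unconditioned shift): no change (wulserenos)
  ⇒ as a loan: wulserenos
Risim 'wulserenos' matches the loan outcome 'wulserenos', not the inherited 'ulkeyenos' — it skipped the early Risim changes, so it was borrowed from Irpan.

borrowed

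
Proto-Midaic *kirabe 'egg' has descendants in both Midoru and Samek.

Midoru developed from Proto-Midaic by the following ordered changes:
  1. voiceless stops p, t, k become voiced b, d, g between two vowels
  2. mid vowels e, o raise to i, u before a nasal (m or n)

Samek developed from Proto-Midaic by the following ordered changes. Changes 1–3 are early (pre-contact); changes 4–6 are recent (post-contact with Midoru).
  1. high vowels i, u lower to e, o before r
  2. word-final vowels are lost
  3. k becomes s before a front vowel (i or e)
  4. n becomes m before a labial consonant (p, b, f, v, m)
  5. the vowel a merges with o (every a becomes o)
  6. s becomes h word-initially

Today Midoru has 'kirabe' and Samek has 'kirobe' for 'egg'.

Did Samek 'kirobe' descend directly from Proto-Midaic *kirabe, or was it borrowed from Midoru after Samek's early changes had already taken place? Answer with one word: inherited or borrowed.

If inherited, *kirabe would pass through all of Samek's changes:
Samek: *kirabe
  kirabe → kerabe   [pre-rhotic lowering]
  kerabe → kerab   [apocope]
  kerab → serab   [palatalisation]
  serab (rule 4 does not apply)
  serab → serob   [vowel merger]
  serob → herob   [debuccalisation]
  giving Samek herob.
If borrowed from Midoru 'kirabe' after the early changes, it would undergo only the recent ones:
  rule 4 (nasal place assimilation): no change (kirabe)
  rule 5 (vowel merger): kirabe → kirobe
  rule 6 (debuccalisation): no change (kirobe)
  ⇒ as a loan: kirobe
Samek 'kirobe' matches the loan outcome 'kirobe', not the inherited 'herob' — it skipped the early Samek changes, so it was borrowed from Midoru.

borrowed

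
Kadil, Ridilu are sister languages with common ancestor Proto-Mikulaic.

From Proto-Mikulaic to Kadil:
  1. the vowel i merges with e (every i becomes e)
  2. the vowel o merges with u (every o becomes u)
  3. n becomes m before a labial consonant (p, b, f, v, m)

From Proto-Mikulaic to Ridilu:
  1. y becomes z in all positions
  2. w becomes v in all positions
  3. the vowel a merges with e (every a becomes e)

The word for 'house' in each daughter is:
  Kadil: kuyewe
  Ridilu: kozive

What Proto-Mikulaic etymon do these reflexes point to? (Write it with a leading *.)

*koyiwe

Position 2: Kadil has u, Ridilu has o. Ridilu preserves o here (none of its changes turn any other segment into o), so the proto-segment is *o.
Position 4: Kadil has e, Ridilu has i. Ridilu preserves i here (none of its changes turn any other segment into i), so the proto-segment is *i.
Verify the candidate proto-form against each daughter:
Kadil: start from *koyiwe.
  rule 1 (vowel merger): koyiwe → koyewe
  rule 2 (vowel merger): koyewe → kuyewe
  rule 3: no change — kuyewe
  ⇒ Kadil kuyewe
Ridilu: *koyiwe > koziwe > kozive  (by unconditioned shift, unconditioned shift)
No other proto-form is consistent with every reflex, so the reconstruction is *koyiwe.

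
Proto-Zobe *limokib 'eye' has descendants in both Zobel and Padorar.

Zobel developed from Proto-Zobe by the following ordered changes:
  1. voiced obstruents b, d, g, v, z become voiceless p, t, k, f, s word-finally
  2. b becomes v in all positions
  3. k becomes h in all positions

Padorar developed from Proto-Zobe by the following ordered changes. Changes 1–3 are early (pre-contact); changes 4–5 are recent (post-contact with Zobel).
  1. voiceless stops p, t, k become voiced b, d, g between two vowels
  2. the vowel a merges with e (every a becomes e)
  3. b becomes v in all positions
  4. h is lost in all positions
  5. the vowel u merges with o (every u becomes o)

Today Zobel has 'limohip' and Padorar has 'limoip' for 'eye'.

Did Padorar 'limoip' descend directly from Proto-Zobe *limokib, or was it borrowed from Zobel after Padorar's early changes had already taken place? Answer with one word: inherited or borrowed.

If inherited, *limokib would pass through all of Padorar's changes:
Padorar: *limokib > limogib > limogiv  (by intervocalic voicing, unconditioned shift)
If borrowed from Zobel 'limohip' after the early changes, it would undergo only the recent ones:
  rule 4 (h-loss): limohip → limoip
  rule 5 (vowel merger): no change (limoip)
  ⇒ as a loan: limoip
Padorar 'limoip' matches the loan outcome 'limoip', not the inherited 'limogiv' — it skipped the early Padorar changes, so it was borrowed from Zobel.

borrowed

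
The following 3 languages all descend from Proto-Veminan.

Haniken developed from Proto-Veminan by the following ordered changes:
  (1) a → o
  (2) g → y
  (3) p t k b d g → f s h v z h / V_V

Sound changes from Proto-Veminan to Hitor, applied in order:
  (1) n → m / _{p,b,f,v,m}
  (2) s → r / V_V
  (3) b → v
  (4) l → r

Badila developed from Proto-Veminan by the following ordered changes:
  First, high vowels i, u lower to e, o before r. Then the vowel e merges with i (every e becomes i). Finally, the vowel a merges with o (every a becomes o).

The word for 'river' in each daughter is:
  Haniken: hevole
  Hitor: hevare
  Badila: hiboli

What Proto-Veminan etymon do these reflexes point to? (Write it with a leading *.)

*hebale

Position 5: Haniken has l, Hitor has r, Badila has l. Haniken preserves l here (none of its changes turn any other segment into l), so the proto-segment is *l.
Position 2: Haniken has e, Hitor has e, Badila has i. Haniken preserves e here (none of its changes turn any other segment into e), so the proto-segment is *e.
This points to *hebale. Verify forward in each daughter:
Haniken: *hebale
  hebale → hebole   [vowel merger]
  hebole (rule 2 does not apply)
  hebole → hevole   [intervocalic lenition]
  giving Haniken hevole.
Hitor: *hebale
  hebale (rule 1 does not apply)
  hebale (rule 2 does not apply)
  hebale → hevale   [unconditioned shift]
  hevale → hevare   [unconditioned shift]
  giving Hitor hevare.
Badila: *hebale
  hebale (rule 1 does not apply)
  hebale → hibali   [vowel merger]
  hibali → hiboli   [vowel merger]
  giving Badila hiboli.
No other proto-form is consistent with every reflex, so the reconstruction is *hebale.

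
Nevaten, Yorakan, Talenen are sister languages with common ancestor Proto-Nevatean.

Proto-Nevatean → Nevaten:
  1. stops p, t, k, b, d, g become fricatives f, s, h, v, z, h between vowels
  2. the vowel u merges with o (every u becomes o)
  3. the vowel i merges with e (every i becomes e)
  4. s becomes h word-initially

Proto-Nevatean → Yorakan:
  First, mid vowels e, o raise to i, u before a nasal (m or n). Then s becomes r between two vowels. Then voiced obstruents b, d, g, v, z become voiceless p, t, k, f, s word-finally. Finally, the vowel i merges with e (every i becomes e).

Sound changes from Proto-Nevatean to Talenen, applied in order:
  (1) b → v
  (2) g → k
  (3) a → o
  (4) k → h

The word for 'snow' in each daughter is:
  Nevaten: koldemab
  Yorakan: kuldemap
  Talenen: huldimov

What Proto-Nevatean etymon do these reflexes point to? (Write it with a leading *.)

Position 8: Nevaten has b, Yorakan has p, Talenen has v. Nevaten preserves b here (none of its changes turn any other segment into b), so the proto-segment is *b.
Position 1: Nevaten has k, Yorakan has k, Talenen has h. Nevaten preserves k here (none of its changes turn any other segment into k), so the proto-segment is *k.
Continuing position by position gives *kuldimab; check it forward:
Nevaten: start from *kuldimab.
  rule 1: no change — kuldimab
  rule 2 (vowel merger): kuldimab → koldimab
  rule 3 (vowel merger): koldimab → koldemab
  rule 4: no change — koldemab
  ⇒ Nevaten koldemab
Yorakan: start from *kuldimab.
  rule 1: no change — kuldimab
  rule 2: no change — kuldimab
  rule 3 (final devoicing): kuldimab → kuldimap
  rule 4 (vowel merger): kuldimap → kuldemap
  ⇒ Yorakan kuldemap
Talenen: *kuldimab
  kuldimab → kuldimav   [unconditioned shift]
  kuldimav (rule 2 does not apply)
  kuldimav → kuldimov   [vowel merger]
  kuldimov → huldimov   [unconditioned shift]
  giving Talenen huldimov.
*kuldimab is the unique common source.

*kuldimab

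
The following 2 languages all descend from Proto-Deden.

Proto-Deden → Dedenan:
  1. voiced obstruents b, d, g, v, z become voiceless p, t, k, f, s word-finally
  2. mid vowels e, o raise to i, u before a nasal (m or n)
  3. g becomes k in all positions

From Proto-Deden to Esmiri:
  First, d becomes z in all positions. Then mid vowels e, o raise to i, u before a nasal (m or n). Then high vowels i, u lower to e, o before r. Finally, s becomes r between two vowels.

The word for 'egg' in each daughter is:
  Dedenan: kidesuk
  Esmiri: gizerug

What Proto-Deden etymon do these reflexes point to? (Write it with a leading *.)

Position 1: Dedenan has k, Esmiri has g. Esmiri preserves g here (none of its changes turn any other segment into g), so the proto-segment is *g.
Position 3: Dedenan has d, Esmiri has z. Dedenan preserves d here (none of its changes turn any other segment into d), so the proto-segment is *d.
This points to *gidesug. Verify forward in each daughter:
Dedenan: start from *gidesug.
  rule 1 (final devoicing): gidesug → gidesuk
  rule 2: no change — gidesuk
  rule 3 (unconditioned shift): gidesuk → kidesuk
  ⇒ Dedenan kidesuk
Esmiri: *gidesug > gizesug > gizerug  (by unconditioned shift, rhotacism)
Only *gidesug yields all of Dedenan kidesuk, Esmiri gizerug.

*gidesug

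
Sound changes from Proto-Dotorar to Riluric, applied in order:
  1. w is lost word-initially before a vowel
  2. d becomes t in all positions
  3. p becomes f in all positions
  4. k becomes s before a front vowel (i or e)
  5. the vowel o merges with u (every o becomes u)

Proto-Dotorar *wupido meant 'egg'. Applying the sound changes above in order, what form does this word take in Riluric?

Riluric: *wupido > upido > upito > ufito > ufitu  (by glide loss, unconditioned shift, unconditioned shift, vowel merger)

ufitu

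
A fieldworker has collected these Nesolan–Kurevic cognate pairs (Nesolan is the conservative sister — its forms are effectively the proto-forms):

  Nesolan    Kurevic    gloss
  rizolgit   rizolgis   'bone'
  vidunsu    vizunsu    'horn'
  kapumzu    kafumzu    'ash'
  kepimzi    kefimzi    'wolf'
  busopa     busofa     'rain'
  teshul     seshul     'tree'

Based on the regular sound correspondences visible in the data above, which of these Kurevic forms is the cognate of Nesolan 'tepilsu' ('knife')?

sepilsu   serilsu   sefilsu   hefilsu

sefilsu

teshul ~ seshul — Nesolan t corresponds to Kurevic s word-initially before a front vowel.
kepimzi ~ kefimzi — Nesolan p corresponds to Kurevic f between vowels (before a front vowel).
Applying these to Nesolan 'tepilsu':
  tepilsu → sepilsu   (t→s word-initially before a front vowel)
  sepilsu → sefilsu   (p→f between vowels (before a front vowel))
So the Kurevic cognate is 'sefilsu'.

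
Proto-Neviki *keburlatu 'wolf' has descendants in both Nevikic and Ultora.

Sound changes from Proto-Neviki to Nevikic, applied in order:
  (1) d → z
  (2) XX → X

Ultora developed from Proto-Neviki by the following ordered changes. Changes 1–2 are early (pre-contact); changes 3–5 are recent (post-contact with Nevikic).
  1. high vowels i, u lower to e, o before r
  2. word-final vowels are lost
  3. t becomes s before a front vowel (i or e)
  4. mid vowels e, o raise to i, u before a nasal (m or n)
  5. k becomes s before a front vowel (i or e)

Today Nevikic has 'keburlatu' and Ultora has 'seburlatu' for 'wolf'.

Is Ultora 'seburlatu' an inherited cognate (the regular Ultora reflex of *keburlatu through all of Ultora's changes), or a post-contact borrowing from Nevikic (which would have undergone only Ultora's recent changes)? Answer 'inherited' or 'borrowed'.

If inherited, *keburlatu would pass through all of Ultora's changes:
Ultora: *keburlatu
  keburlatu → keborlatu   [pre-rhotic lowering]
  keborlatu → keborlat   [apocope]
  keborlat (rule 3 does not apply)
  keborlat (rule 4 does not apply)
  keborlat → seborlat   [palatalisation]
  giving Ultora seborlat.
If borrowed from Nevikic 'keburlatu' after the early changes, it would undergo only the recent ones:
  rule 3 (palatalisation): no change (keburlatu)
  rule 4 (pre-nasal raising): no change (keburlatu)
  rule 5 (palatalisation): keburlatu → seburlatu
  ⇒ as a loan: seburlatu
Ultora 'seburlatu' matches the loan outcome 'seburlatu', not the inherited 'seborlat' — it skipped the early Ultora changes, so it was borrowed from Nevikic.

borrowed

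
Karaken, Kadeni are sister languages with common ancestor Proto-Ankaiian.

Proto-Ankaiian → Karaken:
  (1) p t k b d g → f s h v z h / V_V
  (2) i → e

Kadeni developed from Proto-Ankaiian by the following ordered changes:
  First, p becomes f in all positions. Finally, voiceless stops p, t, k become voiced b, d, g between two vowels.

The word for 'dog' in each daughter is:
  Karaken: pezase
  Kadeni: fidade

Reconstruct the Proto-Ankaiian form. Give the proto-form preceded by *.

Position 5: Karaken has s, Kadeni has d. Taking the neighbouring segments as reconstructed: Karaken s could go back to *t or *s; Kadeni d could go back to *t or *d — the one source consistent with every daughter is *t.
Position 3: Karaken has z, Kadeni has d. Taking the neighbouring segments as reconstructed: Karaken z could go back to *d or *z; Kadeni d could go back to *t or *d — the one source consistent with every daughter is *d.
This points to *pidate. Verify forward in each daughter:
Karaken: *pidate
  pidate → pizase   [intervocalic lenition]
  pizase → pezase   [vowel merger]
  giving Karaken pezase.
Kadeni: start from *pidate.
  rule 1 (unconditioned shift): pidate → fidate
  rule 2 (intervocalic voicing): fidate → fidade
  ⇒ Kadeni fidade
No other proto-form is consistent with every reflex, so the reconstruction is *pidate.

*pidate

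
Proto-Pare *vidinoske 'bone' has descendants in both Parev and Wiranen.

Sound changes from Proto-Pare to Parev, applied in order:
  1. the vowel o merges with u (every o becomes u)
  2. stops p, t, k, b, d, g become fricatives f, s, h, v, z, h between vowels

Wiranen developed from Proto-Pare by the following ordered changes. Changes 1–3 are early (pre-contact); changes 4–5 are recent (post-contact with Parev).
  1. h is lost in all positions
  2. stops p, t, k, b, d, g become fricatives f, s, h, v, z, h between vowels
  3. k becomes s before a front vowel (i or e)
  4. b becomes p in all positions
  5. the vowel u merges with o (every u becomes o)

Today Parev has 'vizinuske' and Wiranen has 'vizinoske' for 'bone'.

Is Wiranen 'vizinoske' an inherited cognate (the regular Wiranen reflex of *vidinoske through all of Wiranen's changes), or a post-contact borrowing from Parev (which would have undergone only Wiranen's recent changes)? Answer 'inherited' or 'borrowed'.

borrowed

If inherited, *vidinoske would pass through all of Wiranen's changes:
Wiranen: start from *vidinoske.
  rule 1: no change — vidinoske
  rule 2 (intervocalic lenition): vidinoske → vizinoske
  rule 3 (palatalisation): vizinoske → vizinosse
  rule 4: no change — vizinosse
  rule 5: no change — vizinosse
  ⇒ Wiranen vizinosse
If borrowed from Parev 'vizinuske' after the early changes, it would undergo only the recent ones:
  rule 4 (unconditioned shift): no change (vizinuske)
  rule 5 (vowel merger): vizinuske → vizinoske
  ⇒ as a loan: vizinoske
Wiranen 'vizinoske' matches the loan outcome 'vizinoske', not the inherited 'vizinosse' — it skipped the early Wiranen changes, so it was borrowed from Parev.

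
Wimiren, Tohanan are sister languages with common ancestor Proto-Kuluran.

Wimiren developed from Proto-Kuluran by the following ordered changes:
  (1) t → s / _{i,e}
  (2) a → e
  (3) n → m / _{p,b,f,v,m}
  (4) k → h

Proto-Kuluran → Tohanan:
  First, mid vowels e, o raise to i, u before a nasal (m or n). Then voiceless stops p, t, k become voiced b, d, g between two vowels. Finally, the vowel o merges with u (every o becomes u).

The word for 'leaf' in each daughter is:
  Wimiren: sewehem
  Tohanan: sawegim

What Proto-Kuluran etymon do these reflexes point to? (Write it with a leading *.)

*sawekem

Position 2: Wimiren has e, Tohanan has a. Tohanan preserves a here (none of its changes turn any other segment into a), so the proto-segment is *a.
Position 5: Wimiren has h, Tohanan has g. Taking the neighbouring segments as reconstructed: Wimiren h could go back to *k or *h; Tohanan g could go back to *k or *g — the one source consistent with every daughter is *k.
Verify the candidate proto-form against each daughter:
Wimiren: *sawekem
  sawekem (rule 1 does not apply)
  sawekem → sewekem   [vowel merger]
  sewekem (rule 3 does not apply)
  sewekem → sewehem   [unconditioned shift]
  giving Wimiren sewehem.
Tohanan: start from *sawekem.
  rule 1 (pre-nasal raising): sawekem → sawekim
  rule 2 (intervocalic voicing): sawekim → sawegim
  rule 3: no change — sawegim
  ⇒ Tohanan sawegim
Only *sawekem yields all of Wimiren sewehem, Tohanan sawegim.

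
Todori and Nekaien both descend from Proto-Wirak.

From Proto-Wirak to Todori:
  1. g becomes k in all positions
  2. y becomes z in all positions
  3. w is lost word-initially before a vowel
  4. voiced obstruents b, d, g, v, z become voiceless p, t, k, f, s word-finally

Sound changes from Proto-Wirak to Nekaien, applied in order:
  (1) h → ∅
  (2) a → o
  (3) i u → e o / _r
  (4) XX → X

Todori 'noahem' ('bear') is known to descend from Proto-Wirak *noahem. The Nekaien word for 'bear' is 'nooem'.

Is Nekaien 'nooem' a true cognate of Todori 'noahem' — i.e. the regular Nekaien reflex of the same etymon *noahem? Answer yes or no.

Derive the expected Nekaien reflex of *noahem:
Nekaien: start from *noahem.
  rule 1 (h-loss): noahem → noaem
  rule 2 (vowel merger): noaem → nooem
  rule 3: no change — nooem
  rule 4 (degemination): nooem → noem
  ⇒ Nekaien noem
The regular Nekaien reflex would be 'noem', but the attested form is 'nooem'. The correspondence is irregular, so they are not cognates (the Nekaien form has a different source).

no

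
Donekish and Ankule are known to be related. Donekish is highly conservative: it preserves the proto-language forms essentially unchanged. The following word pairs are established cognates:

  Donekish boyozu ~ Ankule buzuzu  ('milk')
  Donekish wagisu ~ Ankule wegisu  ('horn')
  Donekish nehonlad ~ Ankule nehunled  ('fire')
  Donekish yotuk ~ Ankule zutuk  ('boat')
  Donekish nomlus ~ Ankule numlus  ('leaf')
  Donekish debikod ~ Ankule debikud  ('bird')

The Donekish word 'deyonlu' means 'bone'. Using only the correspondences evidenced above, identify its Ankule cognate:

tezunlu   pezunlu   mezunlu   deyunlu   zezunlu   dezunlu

dezunlu

boyozu ~ buzuzu — Donekish y corresponds to Ankule z between vowels (before a back vowel).
nehonlad ~ nehunled — Donekish o corresponds to Ankule u after a consonant, before a nasal.
Applying these to Donekish 'deyonlu':
  deyonlu → dezonlu   (y→z between vowels (before a back vowel))
  dezonlu → dezunlu   (o→u after a consonant, before a nasal)
So the Ankule cognate is 'dezunlu'.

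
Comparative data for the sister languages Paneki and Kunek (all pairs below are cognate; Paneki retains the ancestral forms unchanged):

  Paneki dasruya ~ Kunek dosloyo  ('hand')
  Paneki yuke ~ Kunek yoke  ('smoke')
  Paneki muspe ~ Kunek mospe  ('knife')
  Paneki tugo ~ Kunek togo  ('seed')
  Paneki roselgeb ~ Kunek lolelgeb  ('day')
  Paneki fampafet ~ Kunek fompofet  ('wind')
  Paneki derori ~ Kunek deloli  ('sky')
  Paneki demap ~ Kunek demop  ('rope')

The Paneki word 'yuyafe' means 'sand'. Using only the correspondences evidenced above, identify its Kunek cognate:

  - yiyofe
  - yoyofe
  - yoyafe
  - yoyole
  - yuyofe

dasruya ~ dosloyo, yuke ~ yoke — Paneki u corresponds to Kunek o after a consonant, before a consonant other than r, m, n, p, b, f, v.
fampafet ~ fompofet — Paneki a corresponds to Kunek o after a consonant, before a labial obstruent.
Applying these to Paneki 'yuyafe':
  yuyafe → yoyafe   (u→o after a consonant, before a consonant other than r, m, n, p, b, f, v)
  yoyafe → yoyofe   (a→o after a consonant, before a labial obstruent)
So the Kunek cognate is 'yoyofe'.

yoyofe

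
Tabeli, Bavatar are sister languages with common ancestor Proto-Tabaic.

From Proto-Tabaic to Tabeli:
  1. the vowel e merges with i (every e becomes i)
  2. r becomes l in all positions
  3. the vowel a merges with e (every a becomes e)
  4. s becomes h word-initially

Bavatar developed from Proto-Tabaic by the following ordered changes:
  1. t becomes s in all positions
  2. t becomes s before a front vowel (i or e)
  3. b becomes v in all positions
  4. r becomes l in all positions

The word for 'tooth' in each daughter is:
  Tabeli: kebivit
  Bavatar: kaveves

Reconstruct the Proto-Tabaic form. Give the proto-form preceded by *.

Position 2: Tabeli has e, Bavatar has a. Bavatar preserves a here (none of its changes turn any other segment into a), so the proto-segment is *a.
Position 4: Tabeli has i, Bavatar has e. Bavatar preserves e here (none of its changes turn any other segment into e), so the proto-segment is *e.
This points to *kabevet. Verify forward in each daughter:
Tabeli: *kabevet > kabivit > kebivit  (by vowel merger, vowel merger)
Bavatar: *kabevet
  kabevet → kabeves   [unconditioned shift]
  kabeves (rule 2 does not apply)
  kabeves → kaveves   [unconditioned shift]
  kaveves (rule 4 does not apply)
  giving Bavatar kaveves.
Only *kabevet yields all of Tabeli kebivit, Bavatar kaveves.

*kabevet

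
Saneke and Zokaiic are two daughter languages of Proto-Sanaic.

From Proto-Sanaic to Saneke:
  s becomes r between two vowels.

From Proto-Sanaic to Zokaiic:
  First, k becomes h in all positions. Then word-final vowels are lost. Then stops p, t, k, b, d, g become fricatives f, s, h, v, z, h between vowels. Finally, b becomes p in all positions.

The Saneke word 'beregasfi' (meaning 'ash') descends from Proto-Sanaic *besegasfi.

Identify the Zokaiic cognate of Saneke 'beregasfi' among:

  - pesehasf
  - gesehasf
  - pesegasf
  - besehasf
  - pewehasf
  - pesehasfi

pesehasf

Zokaiic: start from *besegasfi.
  rule 1: no change — besegasfi
  rule 2 (apocope): besegasfi → besegasf
  rule 3 (intervocalic lenition): besegasf → besehasf
  rule 4 (unconditioned shift): besehasf → pesehasf
  ⇒ Zokaiic pesehasf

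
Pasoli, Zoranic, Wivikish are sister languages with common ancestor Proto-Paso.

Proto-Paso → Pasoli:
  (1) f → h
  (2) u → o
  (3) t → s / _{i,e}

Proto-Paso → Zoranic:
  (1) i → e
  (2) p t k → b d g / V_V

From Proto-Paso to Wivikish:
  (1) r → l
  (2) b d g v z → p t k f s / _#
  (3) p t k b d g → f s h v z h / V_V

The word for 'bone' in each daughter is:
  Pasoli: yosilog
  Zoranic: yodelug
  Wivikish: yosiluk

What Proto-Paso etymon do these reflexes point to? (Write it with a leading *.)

Position 3: Pasoli has s, Zoranic has d, Wivikish has s. Taking the neighbouring segments as reconstructed: Pasoli s could go back to *t or *s; Zoranic d could go back to *t or *d; Wivikish s could go back to *t or *s — the one source consistent with every daughter is *t.
Position 4: Pasoli has i, Zoranic has e, Wivikish has i. Pasoli preserves i here (none of its changes turn any other segment into i), so the proto-segment is *i.
Position 7: Pasoli has g, Zoranic has g, Wivikish has k. Pasoli preserves g here (none of its changes turn any other segment into g), so the proto-segment is *g.
Continuing position by position gives *yotilug; check it forward:
Pasoli: *yotilug > yotilog > yosilog  (by vowel merger, palatalisation)
Zoranic: start from *yotilug.
  rule 1 (vowel merger): yotilug → yotelug
  rule 2 (intervocalic voicing): yotelug → yodelug
  ⇒ Zoranic yodelug
Wivikish: *yotilug > yotiluk > yosiluk  (by final devoicing, intervocalic lenition)
*yotilug is the unique common source.

*yotilug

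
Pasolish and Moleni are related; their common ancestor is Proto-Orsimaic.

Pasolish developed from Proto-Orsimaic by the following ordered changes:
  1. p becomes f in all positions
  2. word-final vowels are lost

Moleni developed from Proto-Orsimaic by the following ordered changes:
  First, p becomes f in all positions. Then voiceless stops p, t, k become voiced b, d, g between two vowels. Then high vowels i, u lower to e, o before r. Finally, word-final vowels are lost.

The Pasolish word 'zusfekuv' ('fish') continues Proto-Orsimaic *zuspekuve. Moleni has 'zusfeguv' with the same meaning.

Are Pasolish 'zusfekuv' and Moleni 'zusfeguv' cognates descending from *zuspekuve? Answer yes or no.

Derive the expected Moleni reflex of *zuspekuve:
Moleni: start from *zuspekuve.
  rule 1 (unconditioned shift): zuspekuve → zusfekuve
  rule 2 (intervocalic voicing): zusfekuve → zusfeguve
  rule 3: no change — zusfeguve
  rule 4 (apocope): zusfeguve → zusfeguv
  ⇒ Moleni zusfeguv
Moleni 'zusfeguv' matches the regular reflex exactly, so the pair is cognate.

yes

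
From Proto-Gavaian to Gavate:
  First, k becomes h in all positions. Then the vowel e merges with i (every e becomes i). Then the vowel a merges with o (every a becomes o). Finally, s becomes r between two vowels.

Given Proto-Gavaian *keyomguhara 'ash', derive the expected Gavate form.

Gavate: *keyomguhara
  keyomguhara → heyomguhara   [unconditioned shift]
  heyomguhara → hiyomguhara   [vowel merger]
  hiyomguhara → hiyomguhoro   [vowel merger]
  hiyomguhoro (rule 4 does not apply)
  giving Gavate hiyomguhoro.

hiyomguhoro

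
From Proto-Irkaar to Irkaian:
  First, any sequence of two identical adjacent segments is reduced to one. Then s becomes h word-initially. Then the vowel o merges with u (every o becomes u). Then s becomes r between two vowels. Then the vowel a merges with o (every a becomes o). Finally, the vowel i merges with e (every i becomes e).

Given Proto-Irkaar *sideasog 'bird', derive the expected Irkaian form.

Irkaian: start from *sideasog.
  rule 1: no change — sideasog
  rule 2 (debuccalisation): sideasog → hideasog
  rule 3 (vowel merger): hideasog → hideasug
  rule 4 (rhotacism): hideasug → hidearug
  rule 5 (vowel merger): hidearug → hideorug
  rule 6 (vowel merger): hideorug → hedeorug
  ⇒ Irkaian hedeorug

hedeorug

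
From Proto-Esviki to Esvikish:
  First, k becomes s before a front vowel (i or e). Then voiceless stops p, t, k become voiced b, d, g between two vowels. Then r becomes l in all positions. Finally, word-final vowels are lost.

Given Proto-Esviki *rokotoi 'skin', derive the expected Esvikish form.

Esvikish: *rokotoi
  rokotoi (rule 1 does not apply)
  rokotoi → rogodoi   [intervocalic voicing]
  rogodoi → logodoi   [unconditioned shift]
  logodoi → logodo   [apocope]
  giving Esvikish logodo.

logodo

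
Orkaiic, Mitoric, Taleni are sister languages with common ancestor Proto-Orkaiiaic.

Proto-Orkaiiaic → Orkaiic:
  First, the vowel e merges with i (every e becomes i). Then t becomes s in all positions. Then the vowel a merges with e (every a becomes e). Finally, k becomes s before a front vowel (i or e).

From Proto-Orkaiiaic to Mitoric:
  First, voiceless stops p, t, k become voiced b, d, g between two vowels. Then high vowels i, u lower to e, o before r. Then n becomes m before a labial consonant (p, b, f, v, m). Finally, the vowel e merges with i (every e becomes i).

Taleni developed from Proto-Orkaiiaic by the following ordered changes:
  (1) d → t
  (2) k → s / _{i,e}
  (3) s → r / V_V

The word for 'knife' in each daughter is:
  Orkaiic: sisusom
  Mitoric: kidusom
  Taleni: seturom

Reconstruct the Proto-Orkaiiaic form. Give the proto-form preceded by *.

*ketusom

Position 3: Orkaiic has s, Mitoric has d, Taleni has t. Taking the neighbouring segments as reconstructed: Orkaiic s could go back to *t or *s; Mitoric d could go back to *t or *d; Taleni t could go back to *t or *d — the one source consistent with every daughter is *t.
Position 2: Orkaiic has i, Mitoric has i, Taleni has e. Taleni preserves e here (none of its changes turn any other segment into e), so the proto-segment is *e.
Position 1: Orkaiic has s, Mitoric has k, Taleni has s. Mitoric preserves k here (none of its changes turn any other segment into k), so the proto-segment is *k.
This points to *ketusom. Verify forward in each daughter:
Orkaiic: *ketusom > kitusom > kisusom > sisusom  (by vowel merger, unconditioned shift, palatalisation)
Mitoric: *ketusom > kedusom > kidusom  (by intervocalic voicing, vowel merger)
Taleni: start from *ketusom.
  rule 1: no change — ketusom
  rule 2 (palatalisation): ketusom → setusom
  rule 3 (rhotacism): setusom → seturom
  ⇒ Taleni seturom
No other proto-form is consistent with every reflex, so the reconstruction is *ketusom.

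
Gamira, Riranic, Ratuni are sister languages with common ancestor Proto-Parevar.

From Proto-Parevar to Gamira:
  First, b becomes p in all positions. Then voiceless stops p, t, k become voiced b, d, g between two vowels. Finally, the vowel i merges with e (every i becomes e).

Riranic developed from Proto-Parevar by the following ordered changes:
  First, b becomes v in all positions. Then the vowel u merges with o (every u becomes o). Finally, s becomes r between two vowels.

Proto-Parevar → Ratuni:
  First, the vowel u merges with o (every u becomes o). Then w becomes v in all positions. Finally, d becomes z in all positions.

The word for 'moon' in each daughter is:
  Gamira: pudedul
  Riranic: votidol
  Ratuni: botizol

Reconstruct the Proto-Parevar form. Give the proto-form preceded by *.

Position 2: Gamira has u, Riranic has o, Ratuni has o. Gamira preserves u here (none of its changes turn any other segment into u), so the proto-segment is *u.
Position 1: Gamira has p, Riranic has v, Ratuni has b. Ratuni preserves b here (none of its changes turn any other segment into b), so the proto-segment is *b.
This points to *butidul. Verify forward in each daughter:
Gamira: *butidul
  butidul → putidul   [unconditioned shift]
  putidul → pudidul   [intervocalic voicing]
  pudidul → pudedul   [vowel merger]
  giving Gamira pudedul.
Riranic: *butidul > vutidul > votidol  (by unconditioned shift, vowel merger)
Ratuni: *butidul > botidol > botizol  (by vowel merger, unconditioned shift)
*butidul is the unique common source.

*butidul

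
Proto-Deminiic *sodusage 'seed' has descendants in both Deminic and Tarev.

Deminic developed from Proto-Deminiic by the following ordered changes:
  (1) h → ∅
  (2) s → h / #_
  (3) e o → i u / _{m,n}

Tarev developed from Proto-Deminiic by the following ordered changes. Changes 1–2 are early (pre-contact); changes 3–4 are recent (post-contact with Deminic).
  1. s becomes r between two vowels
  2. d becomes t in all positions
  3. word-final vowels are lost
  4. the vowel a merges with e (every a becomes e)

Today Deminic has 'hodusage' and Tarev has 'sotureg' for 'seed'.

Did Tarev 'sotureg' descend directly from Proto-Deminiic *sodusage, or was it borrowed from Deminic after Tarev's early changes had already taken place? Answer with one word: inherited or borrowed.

inherited

If inherited, *sodusage would pass through all of Tarev's changes:
Tarev: *sodusage
  sodusage → sodurage   [rhotacism]
  sodurage → soturage   [unconditioned shift]
  soturage → soturag   [apocope]
  soturag → sotureg   [vowel merger]
  giving Tarev sotureg.
If borrowed from Deminic 'hodusage' after the early changes, it would undergo only the recent ones:
  rule 3 (apocope): hodusage → hodusag
  rule 4 (vowel merger): hodusag → hoduseg
  ⇒ as a loan: hoduseg
Tarev 'sotureg' matches the inherited outcome exactly, so it is an inherited cognate, not a loan.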